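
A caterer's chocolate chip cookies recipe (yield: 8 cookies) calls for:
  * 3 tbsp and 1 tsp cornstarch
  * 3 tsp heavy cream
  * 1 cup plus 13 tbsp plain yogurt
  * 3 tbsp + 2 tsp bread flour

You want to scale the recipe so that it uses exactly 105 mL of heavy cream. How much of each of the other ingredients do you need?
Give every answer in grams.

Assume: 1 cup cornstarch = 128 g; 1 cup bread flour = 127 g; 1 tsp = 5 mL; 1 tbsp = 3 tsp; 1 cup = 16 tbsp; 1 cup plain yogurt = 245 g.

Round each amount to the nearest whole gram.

The original recipe has 15 mL of heavy cream, so the scaling factor is 105 ÷ 15 = 7.
cornstarch: (3 tbsp + 1 tsp = 10/3 tbsp) × 7 ÷ 16 tbsp/cup × 128 g/cup ≈ 187 g
plain yogurt: (1 cup + 13 tbsp = 1.8125 cup) × 7 × 245 g/cup ≈ 3108 g
bread flour: (3 tbsp + 2 tsp = 11/3 tbsp) × 7 ÷ 16 tbsp/cup × 127 g/cup ≈ 204 g

cornstarch: 187 g; plain yogurt: 3108 g; bread flour: 204 g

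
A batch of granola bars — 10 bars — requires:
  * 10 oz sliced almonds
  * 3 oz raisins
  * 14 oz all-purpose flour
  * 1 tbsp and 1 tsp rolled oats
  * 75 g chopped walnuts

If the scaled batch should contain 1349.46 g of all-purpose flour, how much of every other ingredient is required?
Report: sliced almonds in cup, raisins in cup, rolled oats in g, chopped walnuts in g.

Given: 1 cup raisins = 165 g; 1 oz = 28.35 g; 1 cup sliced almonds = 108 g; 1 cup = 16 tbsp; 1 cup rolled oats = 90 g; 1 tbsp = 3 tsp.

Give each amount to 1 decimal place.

The original recipe has 396.9 g of all-purpose flour, so the scaling factor is 1349.46 ÷ 396.9 = 17/5 = 3.4.
sliced almonds: 10 oz × 17/5 × 28.35 g/oz ÷ 108 g/cup ≈ 8.9 cup
raisins: 3 oz × 17/5 × 28.35 g/oz ÷ 165 g/cup ≈ 1.8 cup
rolled oats: (1 tbsp + 1 tsp = 4/3 tbsp) × 17/5 ÷ 16 tbsp/cup × 90 g/cup = 25.5 g
chopped walnuts: 75 g × 17/5 = 255.0 g

sliced almonds: 8.9 cup; raisins: 1.8 cup; rolled oats: 25.5 g; chopped walnuts: 255.0 g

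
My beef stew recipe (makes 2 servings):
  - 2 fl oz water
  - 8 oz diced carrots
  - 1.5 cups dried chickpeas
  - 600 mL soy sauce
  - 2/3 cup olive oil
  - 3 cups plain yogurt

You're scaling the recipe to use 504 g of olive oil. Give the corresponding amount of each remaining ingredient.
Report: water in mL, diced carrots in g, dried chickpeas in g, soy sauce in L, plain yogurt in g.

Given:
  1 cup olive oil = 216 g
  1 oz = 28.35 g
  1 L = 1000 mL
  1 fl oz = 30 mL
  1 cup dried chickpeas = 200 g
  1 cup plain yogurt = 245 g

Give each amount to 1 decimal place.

water: 210.0 mL; diced carrots: 793.8 g; dried chickpeas: 1050.0 g; soy sauce: 2.1 L; plain yogurt: 2572.5 g

The original recipe has 144 g of olive oil, so the scaling factor is 504 ÷ 144 = 7/2 = 3.5.
water: 2 fl oz × 7/2 × 30 mL/fl oz = 210.0 mL
diced carrots: 8 oz × 7/2 × 28.35 g/oz = 793.8 g
dried chickpeas: 1.5 cup × 7/2 × 200 g/cup = 1050.0 g
soy sauce: 600 mL × 7/2 ÷ 1000 mL/L = 2.1 L
plain yogurt: 3 cup × 7/2 × 245 g/cup = 2572.5 g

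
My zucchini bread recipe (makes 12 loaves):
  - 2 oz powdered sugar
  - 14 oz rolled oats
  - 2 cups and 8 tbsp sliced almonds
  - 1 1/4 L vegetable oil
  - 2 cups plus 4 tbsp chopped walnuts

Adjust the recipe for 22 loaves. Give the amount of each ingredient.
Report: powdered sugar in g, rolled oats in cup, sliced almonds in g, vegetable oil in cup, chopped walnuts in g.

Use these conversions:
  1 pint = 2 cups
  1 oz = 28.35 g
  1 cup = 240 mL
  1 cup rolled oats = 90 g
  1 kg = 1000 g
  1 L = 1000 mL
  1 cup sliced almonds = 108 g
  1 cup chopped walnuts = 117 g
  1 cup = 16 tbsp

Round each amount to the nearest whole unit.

Scaling factor: 22/12 = 11/6.
powdered sugar: 2 oz × 11/6 × 28.35 g/oz ≈ 104 g
rolled oats: 14 oz × 11/6 × 28.35 g/oz ÷ 90 g/cup ≈ 8 cup
sliced almonds: (2 cup + 8 tbsp = 2.5 cup) × 11/6 × 108 g/cup = 495 g
vegetable oil: 1.25 L × 11/6 × 1000 mL/L ÷ 240 mL/cup ≈ 10 cup
chopped walnuts: (2 cup + 4 tbsp = 2.25 cup) × 11/6 × 117 g/cup ≈ 483 g

powdered sugar: 104 g; rolled oats: 8 cup; sliced almonds: 495 g; vegetable oil: 10 cup; chopped walnuts: 483 g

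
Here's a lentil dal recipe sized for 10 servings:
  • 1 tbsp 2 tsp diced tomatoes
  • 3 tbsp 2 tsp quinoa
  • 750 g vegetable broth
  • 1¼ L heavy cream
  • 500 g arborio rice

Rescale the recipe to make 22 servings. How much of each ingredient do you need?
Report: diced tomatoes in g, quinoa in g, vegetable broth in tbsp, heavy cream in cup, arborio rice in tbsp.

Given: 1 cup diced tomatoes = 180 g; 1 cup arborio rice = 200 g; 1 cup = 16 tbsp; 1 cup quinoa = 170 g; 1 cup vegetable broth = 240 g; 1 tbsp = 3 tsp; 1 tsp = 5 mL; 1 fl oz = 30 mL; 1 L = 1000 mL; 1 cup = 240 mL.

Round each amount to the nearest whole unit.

Scaling factor: 22/10 = 11/5 = 2.2.
diced tomatoes: (1 tbsp + 2 tsp = 5/3 tbsp) × 11/5 ÷ 16 tbsp/cup × 180 g/cup ≈ 41 g
quinoa: (3 tbsp + 2 tsp = 11/3 tbsp) × 11/5 ÷ 16 tbsp/cup × 170 g/cup ≈ 86 g
vegetable broth: 750 g × 11/5 ÷ 240 g/cup × 16 tbsp/cup = 110 tbsp
heavy cream: 1.25 L × 11/5 × 1000 mL/L ÷ 240 mL/cup ≈ 11 cup
arborio rice: 500 g × 11/5 ÷ 200 g/cup × 16 tbsp/cup = 88 tbsp

diced tomatoes: 41 g; quinoa: 86 g; vegetable broth: 110 tbsp; heavy cream: 11 cup; arborio rice: 88 tbsp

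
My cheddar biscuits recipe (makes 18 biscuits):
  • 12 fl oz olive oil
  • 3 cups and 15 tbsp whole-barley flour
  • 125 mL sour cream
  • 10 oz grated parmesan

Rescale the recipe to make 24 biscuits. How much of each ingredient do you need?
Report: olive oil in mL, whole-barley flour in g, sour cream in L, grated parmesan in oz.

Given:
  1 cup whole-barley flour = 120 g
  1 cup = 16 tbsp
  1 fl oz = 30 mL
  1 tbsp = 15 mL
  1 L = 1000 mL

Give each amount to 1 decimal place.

Scaling factor: 24/18 = 4/3.
olive oil: 12 fl oz × 4/3 × 30 mL/fl oz = 480.0 mL
whole-barley flour: (3 cup + 15 tbsp = 3.9375 cup) × 4/3 × 120 g/cup = 630.0 g
sour cream: 125 mL × 4/3 ÷ 1000 mL/L ≈ 0.2 L
grated parmesan: 10 oz × 4/3 ≈ 13.3 oz

olive oil: 480.0 mL; whole-barley flour: 630.0 g; sour cream: 0.2 L; grated parmesan: 13.3 oz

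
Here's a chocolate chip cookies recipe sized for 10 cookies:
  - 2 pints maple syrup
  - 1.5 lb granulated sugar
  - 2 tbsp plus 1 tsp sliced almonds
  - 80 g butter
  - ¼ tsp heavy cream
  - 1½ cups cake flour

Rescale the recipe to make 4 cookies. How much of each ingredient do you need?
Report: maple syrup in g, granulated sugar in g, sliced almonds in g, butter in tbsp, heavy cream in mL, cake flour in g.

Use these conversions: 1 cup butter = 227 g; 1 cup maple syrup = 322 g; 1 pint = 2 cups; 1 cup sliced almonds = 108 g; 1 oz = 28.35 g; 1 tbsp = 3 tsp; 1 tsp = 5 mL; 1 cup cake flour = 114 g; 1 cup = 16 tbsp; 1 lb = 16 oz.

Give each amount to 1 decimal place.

Scaling factor: 4/10 = 2/5 = 0.4.
maple syrup: 2 pint × 2/5 × 2 cup/pint × 322 g/cup = 515.2 g
granulated sugar: 1.5 lb × 2/5 × 16 oz/lb × 28.35 g/oz ≈ 272.2 g
sliced almonds: (2 tbsp + 1 tsp = 7/3 tbsp) × 2/5 ÷ 16 tbsp/cup × 108 g/cup = 6.3 g
butter: 80 g × 2/5 ÷ 227 g/cup × 16 tbsp/cup ≈ 2.3 tbsp
heavy cream: 0.25 tsp × 2/5 × 5 mL/tsp = 0.5 mL
cake flour: 1.5 cup × 2/5 × 114 g/cup = 68.4 g

maple syrup: 515.2 g; granulated sugar: 272.2 g; sliced almonds: 6.3 g; butter: 2.3 tbsp; heavy cream: 0.5 mL; cake flour: 68.4 g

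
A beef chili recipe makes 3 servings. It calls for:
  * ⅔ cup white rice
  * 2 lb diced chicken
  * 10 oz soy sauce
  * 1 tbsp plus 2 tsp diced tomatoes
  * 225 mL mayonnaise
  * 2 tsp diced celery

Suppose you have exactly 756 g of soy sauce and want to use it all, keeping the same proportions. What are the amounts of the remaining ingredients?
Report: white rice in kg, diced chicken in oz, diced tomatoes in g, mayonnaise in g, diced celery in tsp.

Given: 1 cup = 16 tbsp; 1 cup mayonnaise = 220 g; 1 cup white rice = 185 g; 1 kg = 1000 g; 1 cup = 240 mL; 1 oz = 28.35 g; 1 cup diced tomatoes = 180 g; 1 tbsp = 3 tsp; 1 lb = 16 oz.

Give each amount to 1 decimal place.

white rice: 0.3 kg; diced chicken: 85.3 oz; diced tomatoes: 50.0 g; mayonnaise: 550.0 g; diced celery: 5.3 tsp

The original recipe has 283.5 g of soy sauce, so the scaling factor is 756 ÷ 283.5 = 8/3.
white rice: 2/3 cup × 8/3 × 185 g/cup ÷ 1000 g/kg ≈ 0.3 kg
diced chicken: 2 lb × 8/3 × 16 oz/lb ≈ 85.3 oz
diced tomatoes: (1 tbsp + 2 tsp = 5/3 tbsp) × 8/3 ÷ 16 tbsp/cup × 180 g/cup = 50.0 g
mayonnaise: 225 mL × 8/3 ÷ 240 mL/cup × 220 g/cup = 550.0 g
diced celery: 2 tsp × 8/3 ≈ 5.3 tsp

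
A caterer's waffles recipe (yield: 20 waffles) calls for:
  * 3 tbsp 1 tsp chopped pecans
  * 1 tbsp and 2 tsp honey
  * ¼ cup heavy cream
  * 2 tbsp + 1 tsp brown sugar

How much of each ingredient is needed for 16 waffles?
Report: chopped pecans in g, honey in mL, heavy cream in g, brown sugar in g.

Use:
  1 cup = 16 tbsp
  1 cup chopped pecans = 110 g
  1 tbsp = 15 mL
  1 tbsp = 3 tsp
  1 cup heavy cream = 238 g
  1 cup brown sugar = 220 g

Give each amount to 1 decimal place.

chopped pecans: 18.3 g; honey: 20.0 mL; heavy cream: 47.6 g; brown sugar: 25.7 g

Scaling factor: 16/20 = 4/5 = 0.8.
chopped pecans: (3 tbsp + 1 tsp = 10/3 tbsp) × 4/5 ÷ 16 tbsp/cup × 110 g/cup ≈ 18.3 g
honey: (1 tbsp + 2 tsp = 5/3 tbsp) × 4/5 × 15 mL/tbsp = 20.0 mL
heavy cream: 0.25 cup × 4/5 × 238 g/cup = 47.6 g
brown sugar: (2 tbsp + 1 tsp = 7/3 tbsp) × 4/5 ÷ 16 tbsp/cup × 220 g/cup ≈ 25.7 g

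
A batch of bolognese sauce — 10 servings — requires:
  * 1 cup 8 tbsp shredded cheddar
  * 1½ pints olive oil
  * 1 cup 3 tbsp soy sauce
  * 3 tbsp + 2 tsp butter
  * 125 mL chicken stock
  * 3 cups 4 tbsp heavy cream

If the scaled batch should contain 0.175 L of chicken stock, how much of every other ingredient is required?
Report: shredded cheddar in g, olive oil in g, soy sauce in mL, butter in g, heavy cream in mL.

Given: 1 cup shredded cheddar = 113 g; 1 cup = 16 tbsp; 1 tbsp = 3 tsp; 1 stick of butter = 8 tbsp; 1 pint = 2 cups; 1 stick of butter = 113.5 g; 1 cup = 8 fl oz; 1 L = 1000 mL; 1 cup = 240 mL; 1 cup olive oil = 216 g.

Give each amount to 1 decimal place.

The original recipe has 0.125 L of chicken stock, so the scaling factor is 0.175 ÷ 0.125 = 7/5 = 1.4.
shredded cheddar: (1 cup + 8 tbsp = 1.5 cup) × 7/5 × 113 g/cup = 237.3 g
olive oil: 1.5 pint × 7/5 × 2 cup/pint × 216 g/cup = 907.2 g
soy sauce: (1 cup + 3 tbsp = 1.1875 cup) × 7/5 × 240 mL/cup = 399.0 mL
butter: (3 tbsp + 2 tsp = 11/3 tbsp) × 7/5 ÷ 8 tbsp/stick × 113.5 g/stick ≈ 72.8 g
heavy cream: (3 cup + 4 tbsp = 3.25 cup) × 7/5 × 240 mL/cup = 1092.0 mL

shredded cheddar: 237.3 g; olive oil: 907.2 g; soy sauce: 399.0 mL; butter: 72.8 g; heavy cream: 1092.0 mL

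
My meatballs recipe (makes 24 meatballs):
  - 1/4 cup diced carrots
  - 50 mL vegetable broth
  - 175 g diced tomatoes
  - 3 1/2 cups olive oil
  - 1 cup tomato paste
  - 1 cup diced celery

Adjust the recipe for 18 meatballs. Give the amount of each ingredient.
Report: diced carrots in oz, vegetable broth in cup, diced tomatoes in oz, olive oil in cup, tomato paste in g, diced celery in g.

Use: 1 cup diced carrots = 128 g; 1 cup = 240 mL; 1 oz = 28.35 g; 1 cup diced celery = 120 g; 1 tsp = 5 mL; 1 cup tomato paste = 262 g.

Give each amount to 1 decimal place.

diced carrots: 0.8 oz; vegetable broth: 0.2 cup; diced tomatoes: 4.6 oz; olive oil: 2.6 cup; tomato paste: 196.5 g; diced celery: 90.0 g

Scaling factor: 18/24 = 3/4 = 0.75.
diced carrots: 0.25 cup × 3/4 × 128 g/cup ÷ 28.35 g/oz ≈ 0.8 oz
vegetable broth: 50 mL × 3/4 ÷ 240 mL/cup ≈ 0.2 cup
diced tomatoes: 175 g × 3/4 ÷ 28.35 g/oz ≈ 4.6 oz
olive oil: 3.5 cup × 3/4 ≈ 2.6 cup
tomato paste: 1 cup × 3/4 × 262 g/cup = 196.5 g
diced celery: 1 cup × 3/4 × 120 g/cup = 90.0 g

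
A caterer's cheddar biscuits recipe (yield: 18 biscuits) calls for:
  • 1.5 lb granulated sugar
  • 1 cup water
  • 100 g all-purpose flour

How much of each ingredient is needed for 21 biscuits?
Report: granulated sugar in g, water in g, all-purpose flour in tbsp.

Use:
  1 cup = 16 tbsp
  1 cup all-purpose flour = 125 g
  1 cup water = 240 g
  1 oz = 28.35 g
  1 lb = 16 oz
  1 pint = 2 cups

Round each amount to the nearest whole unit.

Scaling factor: 21/18 = 7/6.
granulated sugar: 1.5 lb × 7/6 × 16 oz/lb × 28.35 g/oz ≈ 794 g
water: 1 cup × 7/6 × 240 g/cup = 280 g
all-purpose flour: 100 g × 7/6 ÷ 125 g/cup × 16 tbsp/cup ≈ 15 tbsp

granulated sugar: 794 g; water: 280 g; all-purpose flour: 15 tbsp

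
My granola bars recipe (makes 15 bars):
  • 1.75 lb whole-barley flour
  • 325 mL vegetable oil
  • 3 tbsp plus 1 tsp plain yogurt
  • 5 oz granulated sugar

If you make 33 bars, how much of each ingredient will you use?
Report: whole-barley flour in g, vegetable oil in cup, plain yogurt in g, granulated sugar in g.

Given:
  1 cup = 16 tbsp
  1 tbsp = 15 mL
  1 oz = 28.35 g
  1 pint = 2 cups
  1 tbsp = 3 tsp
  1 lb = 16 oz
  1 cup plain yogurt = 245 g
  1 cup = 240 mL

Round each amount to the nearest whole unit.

whole-barley flour: 1746 g; vegetable oil: 3 cup; plain yogurt: 112 g; granulated sugar: 312 g

Scaling factor: 33/15 = 11/5 = 2.2.
whole-barley flour: 1.75 lb × 11/5 × 16 oz/lb × 28.35 g/oz ≈ 1746 g
vegetable oil: 325 mL × 11/5 ÷ 240 mL/cup ≈ 3 cup
plain yogurt: (3 tbsp + 1 tsp = 10/3 tbsp) × 11/5 ÷ 16 tbsp/cup × 245 g/cup ≈ 112 g
granulated sugar: 5 oz × 11/5 × 28.35 g/oz ≈ 312 g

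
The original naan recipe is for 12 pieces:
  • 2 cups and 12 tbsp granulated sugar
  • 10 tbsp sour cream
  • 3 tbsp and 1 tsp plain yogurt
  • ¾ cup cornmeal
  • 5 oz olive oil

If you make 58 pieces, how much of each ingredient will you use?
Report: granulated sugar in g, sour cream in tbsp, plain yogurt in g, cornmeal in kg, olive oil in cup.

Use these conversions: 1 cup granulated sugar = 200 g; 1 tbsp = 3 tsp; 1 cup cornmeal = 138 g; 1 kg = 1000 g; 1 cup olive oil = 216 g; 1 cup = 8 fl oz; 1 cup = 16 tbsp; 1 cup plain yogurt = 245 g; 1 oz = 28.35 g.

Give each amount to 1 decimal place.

granulated sugar: 2658.3 g; sour cream: 48.3 tbsp; plain yogurt: 246.7 g; cornmeal: 0.5 kg; olive oil: 3.2 cup

Scaling factor: 58/12 = 29/6.
granulated sugar: (2 cup + 12 tbsp = 2.75 cup) × 29/6 × 200 g/cup ≈ 2658.3 g
sour cream: 10 tbsp × 29/6 ≈ 48.3 tbsp
plain yogurt: (3 tbsp + 1 tsp = 10/3 tbsp) × 29/6 ÷ 16 tbsp/cup × 245 g/cup ≈ 246.7 g
cornmeal: 0.75 cup × 29/6 × 138 g/cup ÷ 1000 g/kg ≈ 0.5 kg
olive oil: 5 oz × 29/6 × 28.35 g/oz ÷ 216 g/cup ≈ 3.2 cup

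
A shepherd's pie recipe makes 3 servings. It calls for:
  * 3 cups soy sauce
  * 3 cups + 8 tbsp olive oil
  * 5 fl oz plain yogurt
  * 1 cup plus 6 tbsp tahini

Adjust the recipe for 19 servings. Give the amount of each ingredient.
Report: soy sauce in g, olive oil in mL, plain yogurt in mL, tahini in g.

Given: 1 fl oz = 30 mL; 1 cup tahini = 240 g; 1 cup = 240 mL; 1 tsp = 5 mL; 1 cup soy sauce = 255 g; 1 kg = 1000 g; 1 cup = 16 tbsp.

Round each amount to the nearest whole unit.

soy sauce: 4845 g; olive oil: 5320 mL; plain yogurt: 950 mL; tahini: 2090 g

Scaling factor: 19/3.
soy sauce: 3 cup × 19/3 × 255 g/cup = 4845 g
olive oil: (3 cup + 8 tbsp = 3.5 cup) × 19/3 × 240 mL/cup = 5320 mL
plain yogurt: 5 fl oz × 19/3 × 30 mL/fl oz = 950 mL
tahini: (1 cup + 6 tbsp = 1.375 cup) × 19/3 × 240 g/cup = 2090 g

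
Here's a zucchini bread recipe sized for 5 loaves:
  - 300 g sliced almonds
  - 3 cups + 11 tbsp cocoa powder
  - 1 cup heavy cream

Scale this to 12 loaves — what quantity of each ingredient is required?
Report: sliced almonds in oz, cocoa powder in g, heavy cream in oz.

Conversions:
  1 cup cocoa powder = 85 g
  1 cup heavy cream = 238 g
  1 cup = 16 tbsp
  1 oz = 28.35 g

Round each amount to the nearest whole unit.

Scaling factor: 12/5 = 2.4.
sliced almonds: 300 g × 12/5 ÷ 28.35 g/oz ≈ 25 oz
cocoa powder: (3 cup + 11 tbsp = 3.6875 cup) × 12/5 × 85 g/cup ≈ 752 g
heavy cream: 1 cup × 12/5 × 238 g/cup ÷ 28.35 g/oz ≈ 20 oz

sliced almonds: 25 oz; cocoa powder: 752 g; heavy cream: 20 oz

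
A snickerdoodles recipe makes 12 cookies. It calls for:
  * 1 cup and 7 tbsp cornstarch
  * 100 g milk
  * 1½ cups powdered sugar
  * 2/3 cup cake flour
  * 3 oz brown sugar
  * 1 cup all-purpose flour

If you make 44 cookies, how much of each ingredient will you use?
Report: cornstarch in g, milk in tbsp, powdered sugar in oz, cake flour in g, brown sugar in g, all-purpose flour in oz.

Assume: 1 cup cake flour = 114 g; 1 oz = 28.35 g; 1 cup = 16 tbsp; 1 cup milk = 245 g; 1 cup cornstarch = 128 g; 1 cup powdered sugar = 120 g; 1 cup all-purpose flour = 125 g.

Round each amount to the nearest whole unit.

cornstarch: 675 g; milk: 24 tbsp; powdered sugar: 23 oz; cake flour: 279 g; brown sugar: 312 g; all-purpose flour: 16 oz

Scaling factor: 44/12 = 11/3.
cornstarch: (1 cup + 7 tbsp = 1.4375 cup) × 11/3 × 128 g/cup ≈ 675 g
milk: 100 g × 11/3 ÷ 245 g/cup × 16 tbsp/cup ≈ 24 tbsp
powdered sugar: 1.5 cup × 11/3 × 120 g/cup ÷ 28.35 g/oz ≈ 23 oz
cake flour: 2/3 cup × 11/3 × 114 g/cup ≈ 279 g
brown sugar: 3 oz × 11/3 × 28.35 g/oz ≈ 312 g
all-purpose flour: 1 cup × 11/3 × 125 g/cup ÷ 28.35 g/oz ≈ 16 oz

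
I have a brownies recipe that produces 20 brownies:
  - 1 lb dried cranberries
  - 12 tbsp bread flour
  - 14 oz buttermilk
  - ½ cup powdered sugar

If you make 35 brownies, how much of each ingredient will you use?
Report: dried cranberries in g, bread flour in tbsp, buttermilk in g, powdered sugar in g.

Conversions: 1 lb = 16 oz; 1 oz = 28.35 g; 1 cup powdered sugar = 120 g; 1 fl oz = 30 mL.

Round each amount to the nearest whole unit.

dried cranberries: 794 g; bread flour: 21 tbsp; buttermilk: 695 g; powdered sugar: 105 g

Scaling factor: 35/20 = 7/4 = 1.75.
dried cranberries: 1 lb × 7/4 × 16 oz/lb × 28.35 g/oz ≈ 794 g
bread flour: 12 tbsp × 7/4 = 21 tbsp
buttermilk: 14 oz × 7/4 × 28.35 g/oz ≈ 695 g
powdered sugar: 0.5 cup × 7/4 × 120 g/cup = 105 g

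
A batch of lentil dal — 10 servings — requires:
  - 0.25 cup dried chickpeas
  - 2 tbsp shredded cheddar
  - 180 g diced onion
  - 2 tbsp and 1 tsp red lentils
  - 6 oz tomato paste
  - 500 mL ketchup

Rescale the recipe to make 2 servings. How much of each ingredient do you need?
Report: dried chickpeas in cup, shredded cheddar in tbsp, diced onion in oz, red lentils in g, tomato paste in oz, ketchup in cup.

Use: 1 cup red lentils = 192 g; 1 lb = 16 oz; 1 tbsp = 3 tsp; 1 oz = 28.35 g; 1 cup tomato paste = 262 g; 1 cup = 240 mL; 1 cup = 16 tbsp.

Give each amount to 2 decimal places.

Scaling factor: 2/10 = 1/5 = 0.2.
dried chickpeas: 0.25 cup × 1/5 = 0.05 cup
shredded cheddar: 2 tbsp × 1/5 = 0.40 tbsp
diced onion: 180 g × 1/5 ÷ 28.35 g/oz ≈ 1.27 oz
red lentils: (2 tbsp + 1 tsp = 7/3 tbsp) × 1/5 ÷ 16 tbsp/cup × 192 g/cup = 5.60 g
tomato paste: 6 oz × 1/5 = 1.20 oz
ketchup: 500 mL × 1/5 ÷ 240 mL/cup ≈ 0.42 cup

dried chickpeas: 0.05 cup; shredded cheddar: 0.40 tbsp; diced onion: 1.27 oz; red lentils: 5.60 g; tomato paste: 1.20 oz; ketchup: 0.42 cup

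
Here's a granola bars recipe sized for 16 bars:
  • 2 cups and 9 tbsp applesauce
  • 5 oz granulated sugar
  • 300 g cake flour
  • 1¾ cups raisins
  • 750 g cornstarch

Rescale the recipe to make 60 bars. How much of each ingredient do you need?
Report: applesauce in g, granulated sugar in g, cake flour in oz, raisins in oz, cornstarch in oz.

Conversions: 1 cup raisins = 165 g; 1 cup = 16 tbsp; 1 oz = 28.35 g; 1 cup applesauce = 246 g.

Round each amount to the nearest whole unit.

applesauce: 2364 g; granulated sugar: 532 g; cake flour: 40 oz; raisins: 38 oz; cornstarch: 99 oz

Scaling factor: 60/16 = 15/4 = 3.75.
applesauce: (2 cup + 9 tbsp = 2.5625 cup) × 15/4 × 246 g/cup ≈ 2364 g
granulated sugar: 5 oz × 15/4 × 28.35 g/oz ≈ 532 g
cake flour: 300 g × 15/4 ÷ 28.35 g/oz ≈ 40 oz
raisins: 1.75 cup × 15/4 × 165 g/cup ÷ 28.35 g/oz ≈ 38 oz
cornstarch: 750 g × 15/4 ÷ 28.35 g/oz ≈ 99 oz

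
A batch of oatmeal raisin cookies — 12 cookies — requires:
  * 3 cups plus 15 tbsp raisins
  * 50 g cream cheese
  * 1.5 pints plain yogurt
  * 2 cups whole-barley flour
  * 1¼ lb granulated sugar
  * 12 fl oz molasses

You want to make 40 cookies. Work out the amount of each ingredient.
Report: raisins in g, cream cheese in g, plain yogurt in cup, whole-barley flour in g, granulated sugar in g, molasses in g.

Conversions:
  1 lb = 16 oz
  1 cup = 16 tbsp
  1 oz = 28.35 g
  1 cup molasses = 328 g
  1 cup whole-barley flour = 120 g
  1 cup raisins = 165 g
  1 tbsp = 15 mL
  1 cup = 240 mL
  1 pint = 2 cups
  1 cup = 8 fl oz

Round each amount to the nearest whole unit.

raisins: 2166 g; cream cheese: 167 g; plain yogurt: 10 cup; whole-barley flour: 800 g; granulated sugar: 1890 g; molasses: 1640 g

Scaling factor: 40/12 = 10/3.
raisins: (3 cup + 15 tbsp = 3.9375 cup) × 10/3 × 165 g/cup ≈ 2166 g
cream cheese: 50 g × 10/3 ≈ 167 g
plain yogurt: 1.5 pint × 10/3 × 2 cup/pint = 10 cup
whole-barley flour: 2 cup × 10/3 × 120 g/cup = 800 g
granulated sugar: 1.25 lb × 10/3 × 16 oz/lb × 28.35 g/oz = 1890 g
molasses: 12 fl oz × 10/3 ÷ 8 fl oz/cup × 328 g/cup = 1640 g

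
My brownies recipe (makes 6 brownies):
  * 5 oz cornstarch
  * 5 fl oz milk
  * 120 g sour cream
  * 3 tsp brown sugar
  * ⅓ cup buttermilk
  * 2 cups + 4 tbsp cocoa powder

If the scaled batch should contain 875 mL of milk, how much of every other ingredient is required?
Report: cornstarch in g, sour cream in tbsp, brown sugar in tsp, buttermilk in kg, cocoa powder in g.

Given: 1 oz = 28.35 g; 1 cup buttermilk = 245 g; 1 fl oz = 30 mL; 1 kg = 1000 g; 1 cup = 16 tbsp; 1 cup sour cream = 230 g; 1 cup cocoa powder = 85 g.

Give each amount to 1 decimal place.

The original recipe has 150 mL of milk, so the scaling factor is 875 ÷ 150 = 35/6.
cornstarch: 5 oz × 35/6 × 28.35 g/oz ≈ 826.9 g
sour cream: 120 g × 35/6 ÷ 230 g/cup × 16 tbsp/cup ≈ 48.7 tbsp
brown sugar: 3 tsp × 35/6 = 17.5 tsp
buttermilk: 1/3 cup × 35/6 × 245 g/cup ÷ 1000 g/kg ≈ 0.5 kg
cocoa powder: (2 cup + 4 tbsp = 2.25 cup) × 35/6 × 85 g/cup ≈ 1115.6 g

cornstarch: 826.9 g; sour cream: 48.7 tbsp; brown sugar: 17.5 tsp; buttermilk: 0.5 kg; cocoa powder: 1115.6 g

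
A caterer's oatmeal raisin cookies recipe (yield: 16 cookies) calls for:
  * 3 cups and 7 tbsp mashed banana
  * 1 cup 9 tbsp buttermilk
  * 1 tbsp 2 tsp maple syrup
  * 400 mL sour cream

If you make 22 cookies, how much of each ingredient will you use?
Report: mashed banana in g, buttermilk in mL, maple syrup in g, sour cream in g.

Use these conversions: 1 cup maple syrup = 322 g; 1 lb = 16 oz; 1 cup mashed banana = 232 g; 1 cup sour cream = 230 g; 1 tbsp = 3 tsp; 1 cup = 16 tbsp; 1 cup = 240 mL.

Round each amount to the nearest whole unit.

Scaling factor: 22/16 = 11/8 = 1.375.
mashed banana: (3 cup + 7 tbsp = 3.4375 cup) × 11/8 × 232 g/cup ≈ 1097 g
buttermilk: (1 cup + 9 tbsp = 1.5625 cup) × 11/8 × 240 mL/cup ≈ 516 mL
maple syrup: (1 tbsp + 2 tsp = 5/3 tbsp) × 11/8 ÷ 16 tbsp/cup × 322 g/cup ≈ 46 g
sour cream: 400 mL × 11/8 ÷ 240 mL/cup × 230 g/cup ≈ 527 g

mashed banana: 1097 g; buttermilk: 516 mL; maple syrup: 46 g; sour cream: 527 g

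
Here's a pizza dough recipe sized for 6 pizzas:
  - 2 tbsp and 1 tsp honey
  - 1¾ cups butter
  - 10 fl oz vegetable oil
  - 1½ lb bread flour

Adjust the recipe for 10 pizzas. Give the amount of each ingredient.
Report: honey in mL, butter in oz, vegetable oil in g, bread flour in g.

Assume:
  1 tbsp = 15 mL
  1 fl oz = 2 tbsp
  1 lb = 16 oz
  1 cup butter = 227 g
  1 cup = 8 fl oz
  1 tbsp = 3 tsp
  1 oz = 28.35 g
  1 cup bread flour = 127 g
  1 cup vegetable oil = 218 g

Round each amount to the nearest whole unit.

Scaling factor: 10/6 = 5/3.
honey: (2 tbsp + 1 tsp = 7/3 tbsp) × 5/3 × 15 mL/tbsp ≈ 58 mL
butter: 1.75 cup × 5/3 × 227 g/cup ÷ 28.35 g/oz ≈ 23 oz
vegetable oil: 10 fl oz × 5/3 ÷ 8 fl oz/cup × 218 g/cup ≈ 454 g
bread flour: 1.5 lb × 5/3 × 16 oz/lb × 28.35 g/oz = 1134 g

honey: 58 mL; butter: 23 oz; vegetable oil: 454 g; bread flour: 1134 g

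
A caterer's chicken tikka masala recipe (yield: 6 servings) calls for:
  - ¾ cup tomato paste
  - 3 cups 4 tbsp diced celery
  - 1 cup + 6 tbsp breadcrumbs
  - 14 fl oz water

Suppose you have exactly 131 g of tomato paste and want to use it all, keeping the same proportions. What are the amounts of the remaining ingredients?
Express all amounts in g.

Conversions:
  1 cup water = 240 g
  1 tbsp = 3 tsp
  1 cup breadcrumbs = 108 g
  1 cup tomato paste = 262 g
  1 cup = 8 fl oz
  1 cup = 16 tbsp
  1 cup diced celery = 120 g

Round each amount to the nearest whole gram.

diced celery: 260 g; breadcrumbs: 99 g; water: 280 g

The original recipe has 196.5 g of tomato paste, so the scaling factor is 131 ÷ 196.5 = 2/3.
diced celery: (3 cup + 4 tbsp = 3.25 cup) × 2/3 × 120 g/cup = 260 g
breadcrumbs: (1 cup + 6 tbsp = 1.375 cup) × 2/3 × 108 g/cup = 99 g
water: 14 fl oz × 2/3 ÷ 8 fl oz/cup × 240 g/cup = 280 g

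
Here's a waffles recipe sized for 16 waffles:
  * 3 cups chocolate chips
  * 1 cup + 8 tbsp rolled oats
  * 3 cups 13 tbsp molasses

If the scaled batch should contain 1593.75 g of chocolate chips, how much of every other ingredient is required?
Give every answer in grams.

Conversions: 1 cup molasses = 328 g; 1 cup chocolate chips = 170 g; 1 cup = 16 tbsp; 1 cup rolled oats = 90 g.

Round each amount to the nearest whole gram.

The original recipe has 510 g of chocolate chips, so the scaling factor is 1593.75 ÷ 510 = 25/8 = 3.125.
rolled oats: (1 cup + 8 tbsp = 1.5 cup) × 25/8 × 90 g/cup ≈ 422 g
molasses: (3 cup + 13 tbsp = 3.8125 cup) × 25/8 × 328 g/cup ≈ 3908 g

rolled oats: 422 g; molasses: 3908 g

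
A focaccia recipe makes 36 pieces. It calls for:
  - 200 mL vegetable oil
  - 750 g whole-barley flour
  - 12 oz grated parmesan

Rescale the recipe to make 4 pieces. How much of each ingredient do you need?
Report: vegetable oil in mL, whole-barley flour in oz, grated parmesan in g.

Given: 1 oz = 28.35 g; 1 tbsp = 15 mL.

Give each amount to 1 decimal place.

Scaling factor: 4/36 = 1/9.
vegetable oil: 200 mL × 1/9 ≈ 22.2 mL
whole-barley flour: 750 g × 1/9 ÷ 28.35 g/oz ≈ 2.9 oz
grated parmesan: 12 oz × 1/9 × 28.35 g/oz = 37.8 g

vegetable oil: 22.2 mL; whole-barley flour: 2.9 oz; grated parmesan: 37.8 g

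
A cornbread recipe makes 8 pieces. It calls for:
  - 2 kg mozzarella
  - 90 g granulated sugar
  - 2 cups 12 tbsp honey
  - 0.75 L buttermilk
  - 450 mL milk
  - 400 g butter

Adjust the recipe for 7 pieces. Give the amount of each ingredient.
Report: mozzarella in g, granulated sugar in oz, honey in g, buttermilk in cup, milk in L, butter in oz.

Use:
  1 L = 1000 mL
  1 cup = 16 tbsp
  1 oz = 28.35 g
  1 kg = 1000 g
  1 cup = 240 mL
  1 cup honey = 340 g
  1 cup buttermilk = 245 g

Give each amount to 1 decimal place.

Scaling factor: 7/8 = 0.875.
mozzarella: 2 kg × 7/8 × 1000 g/kg = 1750.0 g
granulated sugar: 90 g × 7/8 ÷ 28.35 g/oz ≈ 2.8 oz
honey: (2 cup + 12 tbsp = 2.75 cup) × 7/8 × 340 g/cup ≈ 818.1 g
buttermilk: 0.75 L × 7/8 × 1000 mL/L ÷ 240 mL/cup ≈ 2.7 cup
milk: 450 mL × 7/8 ÷ 1000 mL/L ≈ 0.4 L
butter: 400 g × 7/8 ÷ 28.35 g/oz ≈ 12.3 oz

mozzarella: 1750.0 g; granulated sugar: 2.8 oz; honey: 818.1 g; buttermilk: 2.7 cup; milk: 0.4 L; butter: 12.3 oz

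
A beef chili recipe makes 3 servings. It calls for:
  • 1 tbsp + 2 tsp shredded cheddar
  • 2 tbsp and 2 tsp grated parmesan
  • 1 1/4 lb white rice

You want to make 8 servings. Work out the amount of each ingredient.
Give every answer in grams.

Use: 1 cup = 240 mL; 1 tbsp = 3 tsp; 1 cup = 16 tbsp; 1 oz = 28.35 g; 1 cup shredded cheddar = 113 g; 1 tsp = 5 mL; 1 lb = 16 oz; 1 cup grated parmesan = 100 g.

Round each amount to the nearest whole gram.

shredded cheddar: 31 g; grated parmesan: 44 g; white rice: 1512 g

Scaling factor: 8/3.
shredded cheddar: (1 tbsp + 2 tsp = 5/3 tbsp) × 8/3 ÷ 16 tbsp/cup × 113 g/cup ≈ 31 g
grated parmesan: (2 tbsp + 2 tsp = 8/3 tbsp) × 8/3 ÷ 16 tbsp/cup × 100 g/cup ≈ 44 g
white rice: 1.25 lb × 8/3 × 16 oz/lb × 28.35 g/oz = 1512 g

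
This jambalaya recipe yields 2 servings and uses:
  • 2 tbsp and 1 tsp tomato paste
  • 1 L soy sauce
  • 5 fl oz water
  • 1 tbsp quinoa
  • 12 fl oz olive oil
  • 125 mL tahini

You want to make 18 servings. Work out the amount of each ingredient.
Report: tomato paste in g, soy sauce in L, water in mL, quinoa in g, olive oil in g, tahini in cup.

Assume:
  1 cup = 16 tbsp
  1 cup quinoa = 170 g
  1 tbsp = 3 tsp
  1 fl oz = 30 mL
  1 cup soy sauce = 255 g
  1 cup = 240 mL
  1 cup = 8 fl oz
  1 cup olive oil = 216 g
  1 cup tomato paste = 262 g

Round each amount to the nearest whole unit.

Scaling factor: 18/2 = 9.
tomato paste: (2 tbsp + 1 tsp = 7/3 tbsp) × 9 ÷ 16 tbsp/cup × 262 g/cup ≈ 344 g
soy sauce: 1 L × 9 = 9 L
water: 5 fl oz × 9 × 30 mL/fl oz = 1350 mL
quinoa: 1 tbsp × 9 ÷ 16 tbsp/cup × 170 g/cup ≈ 96 g
olive oil: 12 fl oz × 9 ÷ 8 fl oz/cup × 216 g/cup = 2916 g
tahini: 125 mL × 9 ÷ 240 mL/cup ≈ 5 cup

tomato paste: 344 g; soy sauce: 9 L; water: 1350 mL; quinoa: 96 g; olive oil: 2916 g; tahini: 5 cup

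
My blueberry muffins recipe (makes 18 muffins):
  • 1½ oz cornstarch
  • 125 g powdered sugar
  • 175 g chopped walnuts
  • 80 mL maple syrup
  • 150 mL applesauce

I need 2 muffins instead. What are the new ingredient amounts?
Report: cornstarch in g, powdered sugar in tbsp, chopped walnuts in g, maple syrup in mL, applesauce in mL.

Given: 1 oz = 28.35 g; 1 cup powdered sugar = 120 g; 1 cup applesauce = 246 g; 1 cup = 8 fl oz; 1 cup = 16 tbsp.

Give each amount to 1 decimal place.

Scaling factor: 2/18 = 1/9.
cornstarch: 1.5 oz × 1/9 × 28.35 g/oz ≈ 4.7 g
powdered sugar: 125 g × 1/9 ÷ 120 g/cup × 16 tbsp/cup ≈ 1.9 tbsp
chopped walnuts: 175 g × 1/9 ≈ 19.4 g
maple syrup: 80 mL × 1/9 ≈ 8.9 mL
applesauce: 150 mL × 1/9 ≈ 16.7 mL

cornstarch: 4.7 g; powdered sugar: 1.9 tbsp; chopped walnuts: 19.4 g; maple syrup: 8.9 mL; applesauce: 16.7 mL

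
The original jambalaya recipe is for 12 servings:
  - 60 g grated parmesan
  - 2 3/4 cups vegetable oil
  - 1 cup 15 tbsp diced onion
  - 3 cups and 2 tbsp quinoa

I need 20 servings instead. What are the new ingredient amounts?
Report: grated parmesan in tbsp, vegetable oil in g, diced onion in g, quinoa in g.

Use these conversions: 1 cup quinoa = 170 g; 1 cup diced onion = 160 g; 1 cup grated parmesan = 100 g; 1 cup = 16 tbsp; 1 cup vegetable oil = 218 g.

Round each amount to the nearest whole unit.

Scaling factor: 20/12 = 5/3.
grated parmesan: 60 g × 5/3 ÷ 100 g/cup × 16 tbsp/cup = 16 tbsp
vegetable oil: 2.75 cup × 5/3 × 218 g/cup ≈ 999 g
diced onion: (1 cup + 15 tbsp = 1.9375 cup) × 5/3 × 160 g/cup ≈ 517 g
quinoa: (3 cup + 2 tbsp = 3.125 cup) × 5/3 × 170 g/cup ≈ 885 g

grated parmesan: 16 tbsp; vegetable oil: 999 g; diced onion: 517 g; quinoa: 885 g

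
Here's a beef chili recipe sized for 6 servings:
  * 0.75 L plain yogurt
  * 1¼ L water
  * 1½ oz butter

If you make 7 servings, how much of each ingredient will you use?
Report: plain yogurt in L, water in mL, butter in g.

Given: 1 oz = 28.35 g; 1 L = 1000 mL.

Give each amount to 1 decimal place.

Scaling factor: 7/6.
plain yogurt: 0.75 L × 7/6 ≈ 0.9 L
water: 1.25 L × 7/6 × 1000 mL/L ≈ 1458.3 mL
butter: 1.5 oz × 7/6 × 28.35 g/oz ≈ 49.6 g

plain yogurt: 0.9 L; water: 1458.3 mL; butter: 49.6 g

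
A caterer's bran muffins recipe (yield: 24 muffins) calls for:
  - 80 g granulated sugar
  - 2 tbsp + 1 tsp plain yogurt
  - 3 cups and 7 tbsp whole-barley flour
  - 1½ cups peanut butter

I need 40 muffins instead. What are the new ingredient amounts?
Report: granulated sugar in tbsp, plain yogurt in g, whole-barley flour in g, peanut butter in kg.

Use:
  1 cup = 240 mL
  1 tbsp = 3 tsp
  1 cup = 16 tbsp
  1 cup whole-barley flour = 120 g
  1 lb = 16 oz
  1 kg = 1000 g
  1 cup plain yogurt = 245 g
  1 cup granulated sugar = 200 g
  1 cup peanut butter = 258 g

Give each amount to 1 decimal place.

granulated sugar: 10.7 tbsp; plain yogurt: 59.5 g; whole-barley flour: 687.5 g; peanut butter: 0.6 kg

Scaling factor: 40/24 = 5/3.
granulated sugar: 80 g × 5/3 ÷ 200 g/cup × 16 tbsp/cup ≈ 10.7 tbsp
plain yogurt: (2 tbsp + 1 tsp = 7/3 tbsp) × 5/3 ÷ 16 tbsp/cup × 245 g/cup ≈ 59.5 g
whole-barley flour: (3 cup + 7 tbsp = 3.4375 cup) × 5/3 × 120 g/cup = 687.5 g
peanut butter: 1.5 cup × 5/3 × 258 g/cup ÷ 1000 g/kg ≈ 0.6 kg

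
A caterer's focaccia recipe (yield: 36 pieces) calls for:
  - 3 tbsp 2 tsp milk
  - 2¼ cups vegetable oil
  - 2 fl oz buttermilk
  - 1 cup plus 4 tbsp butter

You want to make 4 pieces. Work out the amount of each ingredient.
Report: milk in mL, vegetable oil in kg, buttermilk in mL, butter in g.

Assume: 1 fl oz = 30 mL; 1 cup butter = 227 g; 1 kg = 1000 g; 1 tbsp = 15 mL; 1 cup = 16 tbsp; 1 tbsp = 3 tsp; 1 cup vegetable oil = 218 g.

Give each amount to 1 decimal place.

Scaling factor: 4/36 = 1/9.
milk: (3 tbsp + 2 tsp = 11/3 tbsp) × 1/9 × 15 mL/tbsp ≈ 6.1 mL
vegetable oil: 2.25 cup × 1/9 × 218 g/cup ÷ 1000 g/kg ≈ 0.1 kg
buttermilk: 2 fl oz × 1/9 × 30 mL/fl oz ≈ 6.7 mL
butter: (1 cup + 4 tbsp = 1.25 cup) × 1/9 × 227 g/cup ≈ 31.5 g

milk: 6.1 mL; vegetable oil: 0.1 kg; buttermilk: 6.7 mL; butter: 31.5 g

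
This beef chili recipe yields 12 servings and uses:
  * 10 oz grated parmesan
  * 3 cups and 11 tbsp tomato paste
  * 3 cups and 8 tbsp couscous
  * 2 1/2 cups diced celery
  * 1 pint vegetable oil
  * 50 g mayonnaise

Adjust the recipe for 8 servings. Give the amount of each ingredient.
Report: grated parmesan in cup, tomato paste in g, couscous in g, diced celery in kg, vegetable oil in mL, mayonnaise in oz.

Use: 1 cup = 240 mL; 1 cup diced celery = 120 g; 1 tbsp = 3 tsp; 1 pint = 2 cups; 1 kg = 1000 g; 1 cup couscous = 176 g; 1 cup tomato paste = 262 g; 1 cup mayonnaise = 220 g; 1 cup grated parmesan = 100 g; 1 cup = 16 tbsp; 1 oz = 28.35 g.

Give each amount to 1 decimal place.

Scaling factor: 8/12 = 2/3.
grated parmesan: 10 oz × 2/3 × 28.35 g/oz ÷ 100 g/cup ≈ 1.9 cup
tomato paste: (3 cup + 11 tbsp = 3.6875 cup) × 2/3 × 262 g/cup ≈ 644.1 g
couscous: (3 cup + 8 tbsp = 3.5 cup) × 2/3 × 176 g/cup ≈ 410.7 g
diced celery: 2.5 cup × 2/3 × 120 g/cup ÷ 1000 g/kg = 0.2 kg
vegetable oil: 1 pint × 2/3 × 2 cup/pint × 240 mL/cup = 320.0 mL
mayonnaise: 50 g × 2/3 ÷ 28.35 g/oz ≈ 1.2 oz

grated parmesan: 1.9 cup; tomato paste: 644.1 g; couscous: 410.7 g; diced celery: 0.2 kg; vegetable oil: 320.0 mL; mayonnaise: 1.2 oz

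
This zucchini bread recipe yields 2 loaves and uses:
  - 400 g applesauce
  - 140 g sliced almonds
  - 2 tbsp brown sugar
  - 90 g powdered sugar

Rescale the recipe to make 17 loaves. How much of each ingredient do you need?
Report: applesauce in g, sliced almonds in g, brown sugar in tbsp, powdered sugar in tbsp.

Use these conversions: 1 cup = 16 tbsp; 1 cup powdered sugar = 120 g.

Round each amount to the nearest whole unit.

Scaling factor: 17/2 = 8.5.
applesauce: 400 g × 17/2 = 3400 g
sliced almonds: 140 g × 17/2 = 1190 g
brown sugar: 2 tbsp × 17/2 = 17 tbsp
powdered sugar: 90 g × 17/2 ÷ 120 g/cup × 16 tbsp/cup = 102 tbsp

applesauce: 3400 g; sliced almonds: 1190 g; brown sugar: 17 tbsp; powdered sugar: 102 tbsp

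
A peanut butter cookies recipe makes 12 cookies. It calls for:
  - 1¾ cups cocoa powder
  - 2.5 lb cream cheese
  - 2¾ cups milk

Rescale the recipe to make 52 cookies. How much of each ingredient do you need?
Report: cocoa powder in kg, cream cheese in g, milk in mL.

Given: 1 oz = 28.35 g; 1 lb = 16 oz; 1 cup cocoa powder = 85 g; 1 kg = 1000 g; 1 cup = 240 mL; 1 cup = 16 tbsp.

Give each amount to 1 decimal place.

Scaling factor: 52/12 = 13/3.
cocoa powder: 1.75 cup × 13/3 × 85 g/cup ÷ 1000 g/kg ≈ 0.6 kg
cream cheese: 2.5 lb × 13/3 × 16 oz/lb × 28.35 g/oz = 4914.0 g
milk: 2.75 cup × 13/3 × 240 mL/cup = 2860.0 mL

cocoa powder: 0.6 kg; cream cheese: 4914.0 g; milk: 2860.0 mL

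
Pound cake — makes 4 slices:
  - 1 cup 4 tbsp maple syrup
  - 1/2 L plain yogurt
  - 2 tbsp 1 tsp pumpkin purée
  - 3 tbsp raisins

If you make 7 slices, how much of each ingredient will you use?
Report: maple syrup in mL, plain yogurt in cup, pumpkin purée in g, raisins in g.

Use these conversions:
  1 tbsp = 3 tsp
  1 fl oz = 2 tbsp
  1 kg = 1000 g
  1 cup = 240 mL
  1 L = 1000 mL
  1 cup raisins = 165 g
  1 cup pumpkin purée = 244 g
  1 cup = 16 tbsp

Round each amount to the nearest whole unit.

Scaling factor: 7/4 = 1.75.
maple syrup: (1 cup + 4 tbsp = 1.25 cup) × 7/4 × 240 mL/cup = 525 mL
plain yogurt: 0.5 L × 7/4 × 1000 mL/L ÷ 240 mL/cup ≈ 4 cup
pumpkin purée: (2 tbsp + 1 tsp = 7/3 tbsp) × 7/4 ÷ 16 tbsp/cup × 244 g/cup ≈ 62 g
raisins: 3 tbsp × 7/4 ÷ 16 tbsp/cup × 165 g/cup ≈ 54 g

maple syrup: 525 mL; plain yogurt: 4 cup; pumpkin purée: 62 g; raisins: 54 g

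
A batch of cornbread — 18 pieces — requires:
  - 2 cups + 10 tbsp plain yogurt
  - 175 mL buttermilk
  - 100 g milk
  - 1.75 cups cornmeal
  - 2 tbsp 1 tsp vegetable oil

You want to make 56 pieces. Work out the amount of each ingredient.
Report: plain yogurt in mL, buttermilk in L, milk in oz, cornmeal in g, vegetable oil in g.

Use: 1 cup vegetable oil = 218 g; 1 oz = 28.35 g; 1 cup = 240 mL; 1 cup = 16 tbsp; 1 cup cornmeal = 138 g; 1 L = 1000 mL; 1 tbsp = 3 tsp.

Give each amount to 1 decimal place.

plain yogurt: 1960.0 mL; buttermilk: 0.5 L; milk: 11.0 oz; cornmeal: 751.3 g; vegetable oil: 98.9 g

Scaling factor: 56/18 = 28/9.
plain yogurt: (2 cup + 10 tbsp = 2.625 cup) × 28/9 × 240 mL/cup = 1960.0 mL
buttermilk: 175 mL × 28/9 ÷ 1000 mL/L ≈ 0.5 L
milk: 100 g × 28/9 ÷ 28.35 g/oz ≈ 11.0 oz
cornmeal: 1.75 cup × 28/9 × 138 g/cup ≈ 751.3 g
vegetable oil: (2 tbsp + 1 tsp = 7/3 tbsp) × 28/9 ÷ 16 tbsp/cup × 218 g/cup ≈ 98.9 g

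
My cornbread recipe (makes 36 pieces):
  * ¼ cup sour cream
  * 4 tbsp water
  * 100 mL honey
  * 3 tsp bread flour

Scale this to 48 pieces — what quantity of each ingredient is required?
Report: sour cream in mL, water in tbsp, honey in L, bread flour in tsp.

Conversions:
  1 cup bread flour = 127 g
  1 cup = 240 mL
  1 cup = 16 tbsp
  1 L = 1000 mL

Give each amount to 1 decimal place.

sour cream: 80.0 mL; water: 5.3 tbsp; honey: 0.1 L; bread flour: 4.0 tsp

Scaling factor: 48/36 = 4/3.
sour cream: 0.25 cup × 4/3 × 240 mL/cup = 80.0 mL
water: 4 tbsp × 4/3 ≈ 5.3 tbsp
honey: 100 mL × 4/3 ÷ 1000 mL/L ≈ 0.1 L
bread flour: 3 tsp × 4/3 = 4.0 tsp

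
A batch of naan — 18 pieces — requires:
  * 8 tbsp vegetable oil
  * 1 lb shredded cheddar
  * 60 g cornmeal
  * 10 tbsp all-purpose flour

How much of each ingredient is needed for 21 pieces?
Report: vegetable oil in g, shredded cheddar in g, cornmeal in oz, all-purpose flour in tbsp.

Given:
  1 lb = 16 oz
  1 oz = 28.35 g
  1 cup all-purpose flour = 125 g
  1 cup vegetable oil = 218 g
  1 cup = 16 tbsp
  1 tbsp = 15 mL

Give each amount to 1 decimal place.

vegetable oil: 127.2 g; shredded cheddar: 529.2 g; cornmeal: 2.5 oz; all-purpose flour: 11.7 tbsp

Scaling factor: 21/18 = 7/6.
vegetable oil: 8 tbsp × 7/6 ÷ 16 tbsp/cup × 218 g/cup ≈ 127.2 g
shredded cheddar: 1 lb × 7/6 × 16 oz/lb × 28.35 g/oz = 529.2 g
cornmeal: 60 g × 7/6 ÷ 28.35 g/oz ≈ 2.5 oz
all-purpose flour: 10 tbsp × 7/6 ≈ 11.7 tbsp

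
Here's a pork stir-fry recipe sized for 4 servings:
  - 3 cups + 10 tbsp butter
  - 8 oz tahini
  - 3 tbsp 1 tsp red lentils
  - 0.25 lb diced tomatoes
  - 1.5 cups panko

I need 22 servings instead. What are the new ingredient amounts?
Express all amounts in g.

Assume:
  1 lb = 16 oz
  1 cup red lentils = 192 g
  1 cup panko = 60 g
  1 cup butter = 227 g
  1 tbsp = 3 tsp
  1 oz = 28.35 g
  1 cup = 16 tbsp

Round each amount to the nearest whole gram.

butter: 4526 g; tahini: 1247 g; red lentils: 220 g; diced tomatoes: 624 g; panko: 495 g

Scaling factor: 22/4 = 11/2 = 5.5.
butter: (3 cup + 10 tbsp = 3.625 cup) × 11/2 × 227 g/cup ≈ 4526 g
tahini: 8 oz × 11/2 × 28.35 g/oz ≈ 1247 g
red lentils: (3 tbsp + 1 tsp = 10/3 tbsp) × 11/2 ÷ 16 tbsp/cup × 192 g/cup = 220 g
diced tomatoes: 0.25 lb × 11/2 × 16 oz/lb × 28.35 g/oz ≈ 624 g
panko: 1.5 cup × 11/2 × 60 g/cup = 495 g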